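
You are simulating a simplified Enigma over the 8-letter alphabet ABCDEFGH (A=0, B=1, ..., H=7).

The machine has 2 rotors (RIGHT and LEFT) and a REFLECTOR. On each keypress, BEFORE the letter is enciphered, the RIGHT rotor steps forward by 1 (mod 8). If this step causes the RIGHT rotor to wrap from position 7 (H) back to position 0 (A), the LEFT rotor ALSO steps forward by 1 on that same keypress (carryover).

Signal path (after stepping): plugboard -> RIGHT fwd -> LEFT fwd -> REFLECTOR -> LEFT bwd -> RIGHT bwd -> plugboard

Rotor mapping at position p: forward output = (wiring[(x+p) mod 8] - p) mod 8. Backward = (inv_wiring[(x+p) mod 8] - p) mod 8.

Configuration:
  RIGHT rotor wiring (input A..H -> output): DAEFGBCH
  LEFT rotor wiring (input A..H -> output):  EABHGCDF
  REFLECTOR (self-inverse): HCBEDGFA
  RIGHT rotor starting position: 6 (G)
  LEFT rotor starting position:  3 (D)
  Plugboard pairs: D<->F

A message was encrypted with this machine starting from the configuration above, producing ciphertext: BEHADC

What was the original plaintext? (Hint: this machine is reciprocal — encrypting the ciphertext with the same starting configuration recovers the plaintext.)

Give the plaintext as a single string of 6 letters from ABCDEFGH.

Char 1 ('B'): step: R->7, L=3; B->plug->B->R->E->L->C->refl->B->L'->F->R'->D->plug->F
Char 2 ('E'): step: R->0, L->4 (L advanced); E->plug->E->R->G->L->F->refl->G->L'->B->R'->F->plug->D
Char 3 ('H'): step: R->1, L=4; H->plug->H->R->C->L->H->refl->A->L'->E->R'->C->plug->C
Char 4 ('A'): step: R->2, L=4; A->plug->A->R->C->L->H->refl->A->L'->E->R'->C->plug->C
Char 5 ('D'): step: R->3, L=4; D->plug->F->R->A->L->C->refl->B->L'->D->R'->B->plug->B
Char 6 ('C'): step: R->4, L=4; C->plug->C->R->G->L->F->refl->G->L'->B->R'->H->plug->H

Answer: FDCCBH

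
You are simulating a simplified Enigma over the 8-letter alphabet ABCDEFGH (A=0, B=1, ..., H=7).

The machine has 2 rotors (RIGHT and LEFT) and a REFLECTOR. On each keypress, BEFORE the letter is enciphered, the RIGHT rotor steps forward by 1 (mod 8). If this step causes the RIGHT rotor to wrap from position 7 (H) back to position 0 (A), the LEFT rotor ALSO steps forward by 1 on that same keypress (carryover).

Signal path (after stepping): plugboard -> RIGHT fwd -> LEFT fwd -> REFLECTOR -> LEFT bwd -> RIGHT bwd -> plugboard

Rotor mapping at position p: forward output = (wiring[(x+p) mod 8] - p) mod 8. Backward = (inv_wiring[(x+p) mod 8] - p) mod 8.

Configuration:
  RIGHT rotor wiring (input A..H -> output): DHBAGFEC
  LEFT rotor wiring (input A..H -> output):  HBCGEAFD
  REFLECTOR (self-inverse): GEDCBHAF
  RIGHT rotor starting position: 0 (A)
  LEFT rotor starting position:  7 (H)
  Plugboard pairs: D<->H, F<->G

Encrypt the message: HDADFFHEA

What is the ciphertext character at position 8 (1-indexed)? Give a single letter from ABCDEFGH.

Char 1 ('H'): step: R->1, L=7; H->plug->D->R->F->L->F->refl->H->L'->E->R'->E->plug->E
Char 2 ('D'): step: R->2, L=7; D->plug->H->R->F->L->F->refl->H->L'->E->R'->C->plug->C
Char 3 ('A'): step: R->3, L=7; A->plug->A->R->F->L->F->refl->H->L'->E->R'->G->plug->F
Char 4 ('D'): step: R->4, L=7; D->plug->H->R->E->L->H->refl->F->L'->F->R'->G->plug->F
Char 5 ('F'): step: R->5, L=7; F->plug->G->R->D->L->D->refl->C->L'->C->R'->E->plug->E
Char 6 ('F'): step: R->6, L=7; F->plug->G->R->A->L->E->refl->B->L'->G->R'->A->plug->A
Char 7 ('H'): step: R->7, L=7; H->plug->D->R->C->L->C->refl->D->L'->D->R'->A->plug->A
Char 8 ('E'): step: R->0, L->0 (L advanced); E->plug->E->R->G->L->F->refl->H->L'->A->R'->D->plug->H

H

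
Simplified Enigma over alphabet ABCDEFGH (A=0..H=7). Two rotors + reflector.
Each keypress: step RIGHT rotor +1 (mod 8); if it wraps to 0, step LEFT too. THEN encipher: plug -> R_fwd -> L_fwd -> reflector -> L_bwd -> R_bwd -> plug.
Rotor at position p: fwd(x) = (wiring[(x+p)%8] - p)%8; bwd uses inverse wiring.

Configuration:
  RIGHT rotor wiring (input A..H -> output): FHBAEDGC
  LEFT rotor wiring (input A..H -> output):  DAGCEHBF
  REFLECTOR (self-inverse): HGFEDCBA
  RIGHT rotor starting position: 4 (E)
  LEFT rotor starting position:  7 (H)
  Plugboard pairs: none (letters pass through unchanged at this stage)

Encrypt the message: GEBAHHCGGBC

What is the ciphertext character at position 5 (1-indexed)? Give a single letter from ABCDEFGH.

Char 1 ('G'): step: R->5, L=7; G->plug->G->R->D->L->H->refl->A->L'->G->R'->A->plug->A
Char 2 ('E'): step: R->6, L=7; E->plug->E->R->D->L->H->refl->A->L'->G->R'->G->plug->G
Char 3 ('B'): step: R->7, L=7; B->plug->B->R->G->L->A->refl->H->L'->D->R'->A->plug->A
Char 4 ('A'): step: R->0, L->0 (L advanced); A->plug->A->R->F->L->H->refl->A->L'->B->R'->C->plug->C
Char 5 ('H'): step: R->1, L=0; H->plug->H->R->E->L->E->refl->D->L'->A->R'->B->plug->B

B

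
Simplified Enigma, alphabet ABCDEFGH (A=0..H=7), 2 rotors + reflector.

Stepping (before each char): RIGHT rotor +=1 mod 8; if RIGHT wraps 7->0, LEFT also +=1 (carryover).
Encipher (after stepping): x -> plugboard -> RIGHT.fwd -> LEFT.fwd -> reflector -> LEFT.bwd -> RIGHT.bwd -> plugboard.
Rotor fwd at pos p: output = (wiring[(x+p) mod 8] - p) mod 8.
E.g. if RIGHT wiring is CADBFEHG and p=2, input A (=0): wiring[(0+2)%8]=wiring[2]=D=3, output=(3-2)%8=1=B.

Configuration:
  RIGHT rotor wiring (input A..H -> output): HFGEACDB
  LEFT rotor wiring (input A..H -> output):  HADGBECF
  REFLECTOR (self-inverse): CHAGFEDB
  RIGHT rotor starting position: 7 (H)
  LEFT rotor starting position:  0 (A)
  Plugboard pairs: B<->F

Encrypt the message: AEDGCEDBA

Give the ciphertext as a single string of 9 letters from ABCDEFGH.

Answer: DCGEAAHGF

Derivation:
Char 1 ('A'): step: R->0, L->1 (L advanced); A->plug->A->R->H->L->G->refl->D->L'->E->R'->D->plug->D
Char 2 ('E'): step: R->1, L=1; E->plug->E->R->B->L->C->refl->A->L'->D->R'->C->plug->C
Char 3 ('D'): step: R->2, L=1; D->plug->D->R->A->L->H->refl->B->L'->F->R'->G->plug->G
Char 4 ('G'): step: R->3, L=1; G->plug->G->R->C->L->F->refl->E->L'->G->R'->E->plug->E
Char 5 ('C'): step: R->4, L=1; C->plug->C->R->H->L->G->refl->D->L'->E->R'->A->plug->A
Char 6 ('E'): step: R->5, L=1; E->plug->E->R->A->L->H->refl->B->L'->F->R'->A->plug->A
Char 7 ('D'): step: R->6, L=1; D->plug->D->R->H->L->G->refl->D->L'->E->R'->H->plug->H
Char 8 ('B'): step: R->7, L=1; B->plug->F->R->B->L->C->refl->A->L'->D->R'->G->plug->G
Char 9 ('A'): step: R->0, L->2 (L advanced); A->plug->A->R->H->L->G->refl->D->L'->F->R'->B->plug->F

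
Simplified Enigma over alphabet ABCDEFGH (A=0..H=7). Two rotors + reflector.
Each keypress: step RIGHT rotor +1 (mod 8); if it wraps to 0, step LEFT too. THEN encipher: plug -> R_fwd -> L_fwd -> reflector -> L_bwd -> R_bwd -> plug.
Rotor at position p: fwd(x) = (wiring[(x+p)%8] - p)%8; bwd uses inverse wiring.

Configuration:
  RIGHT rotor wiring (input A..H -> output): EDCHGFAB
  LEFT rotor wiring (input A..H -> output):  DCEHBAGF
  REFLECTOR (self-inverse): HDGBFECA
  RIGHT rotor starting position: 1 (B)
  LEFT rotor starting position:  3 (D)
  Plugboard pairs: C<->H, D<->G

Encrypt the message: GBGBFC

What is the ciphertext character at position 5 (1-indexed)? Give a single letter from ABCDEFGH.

Char 1 ('G'): step: R->2, L=3; G->plug->D->R->D->L->D->refl->B->L'->H->R'->F->plug->F
Char 2 ('B'): step: R->3, L=3; B->plug->B->R->D->L->D->refl->B->L'->H->R'->H->plug->C
Char 3 ('G'): step: R->4, L=3; G->plug->D->R->F->L->A->refl->H->L'->G->R'->G->plug->D
Char 4 ('B'): step: R->5, L=3; B->plug->B->R->D->L->D->refl->B->L'->H->R'->D->plug->G
Char 5 ('F'): step: R->6, L=3; F->plug->F->R->B->L->G->refl->C->L'->E->R'->E->plug->E

E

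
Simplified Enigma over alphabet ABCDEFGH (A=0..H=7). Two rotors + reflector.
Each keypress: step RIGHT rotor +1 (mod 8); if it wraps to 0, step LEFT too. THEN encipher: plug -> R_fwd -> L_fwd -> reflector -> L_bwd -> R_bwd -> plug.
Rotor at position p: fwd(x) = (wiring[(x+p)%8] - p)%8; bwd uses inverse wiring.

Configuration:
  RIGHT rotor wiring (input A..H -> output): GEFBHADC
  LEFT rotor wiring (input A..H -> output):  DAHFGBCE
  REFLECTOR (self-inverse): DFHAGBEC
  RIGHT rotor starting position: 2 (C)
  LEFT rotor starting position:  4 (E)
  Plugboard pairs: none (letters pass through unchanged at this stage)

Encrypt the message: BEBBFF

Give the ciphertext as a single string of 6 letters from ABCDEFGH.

Char 1 ('B'): step: R->3, L=4; B->plug->B->R->E->L->H->refl->C->L'->A->R'->D->plug->D
Char 2 ('E'): step: R->4, L=4; E->plug->E->R->C->L->G->refl->E->L'->F->R'->H->plug->H
Char 3 ('B'): step: R->5, L=4; B->plug->B->R->G->L->D->refl->A->L'->D->R'->A->plug->A
Char 4 ('B'): step: R->6, L=4; B->plug->B->R->E->L->H->refl->C->L'->A->R'->C->plug->C
Char 5 ('F'): step: R->7, L=4; F->plug->F->R->A->L->C->refl->H->L'->E->R'->H->plug->H
Char 6 ('F'): step: R->0, L->5 (L advanced); F->plug->F->R->A->L->E->refl->G->L'->D->R'->G->plug->G

Answer: DHACHG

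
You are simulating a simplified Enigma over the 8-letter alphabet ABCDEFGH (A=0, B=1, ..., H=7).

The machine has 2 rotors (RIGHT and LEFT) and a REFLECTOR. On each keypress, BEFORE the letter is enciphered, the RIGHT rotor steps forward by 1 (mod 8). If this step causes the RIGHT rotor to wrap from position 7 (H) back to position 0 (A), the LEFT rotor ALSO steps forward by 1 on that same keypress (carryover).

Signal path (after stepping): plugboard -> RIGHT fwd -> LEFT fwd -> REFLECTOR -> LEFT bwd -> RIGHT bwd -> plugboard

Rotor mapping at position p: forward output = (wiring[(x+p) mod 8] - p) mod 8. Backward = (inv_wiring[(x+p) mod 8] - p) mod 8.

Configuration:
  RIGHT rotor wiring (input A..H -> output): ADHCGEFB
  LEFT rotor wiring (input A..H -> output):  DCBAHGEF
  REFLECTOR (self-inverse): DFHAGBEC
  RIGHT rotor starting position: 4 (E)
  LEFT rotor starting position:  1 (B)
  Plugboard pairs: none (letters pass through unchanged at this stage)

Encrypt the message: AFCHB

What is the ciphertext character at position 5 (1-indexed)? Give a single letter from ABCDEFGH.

Char 1 ('A'): step: R->5, L=1; A->plug->A->R->H->L->C->refl->H->L'->C->R'->F->plug->F
Char 2 ('F'): step: R->6, L=1; F->plug->F->R->E->L->F->refl->B->L'->A->R'->G->plug->G
Char 3 ('C'): step: R->7, L=1; C->plug->C->R->E->L->F->refl->B->L'->A->R'->D->plug->D
Char 4 ('H'): step: R->0, L->2 (L advanced); H->plug->H->R->B->L->G->refl->E->L'->D->R'->B->plug->B
Char 5 ('B'): step: R->1, L=2; B->plug->B->R->G->L->B->refl->F->L'->C->R'->A->plug->A

A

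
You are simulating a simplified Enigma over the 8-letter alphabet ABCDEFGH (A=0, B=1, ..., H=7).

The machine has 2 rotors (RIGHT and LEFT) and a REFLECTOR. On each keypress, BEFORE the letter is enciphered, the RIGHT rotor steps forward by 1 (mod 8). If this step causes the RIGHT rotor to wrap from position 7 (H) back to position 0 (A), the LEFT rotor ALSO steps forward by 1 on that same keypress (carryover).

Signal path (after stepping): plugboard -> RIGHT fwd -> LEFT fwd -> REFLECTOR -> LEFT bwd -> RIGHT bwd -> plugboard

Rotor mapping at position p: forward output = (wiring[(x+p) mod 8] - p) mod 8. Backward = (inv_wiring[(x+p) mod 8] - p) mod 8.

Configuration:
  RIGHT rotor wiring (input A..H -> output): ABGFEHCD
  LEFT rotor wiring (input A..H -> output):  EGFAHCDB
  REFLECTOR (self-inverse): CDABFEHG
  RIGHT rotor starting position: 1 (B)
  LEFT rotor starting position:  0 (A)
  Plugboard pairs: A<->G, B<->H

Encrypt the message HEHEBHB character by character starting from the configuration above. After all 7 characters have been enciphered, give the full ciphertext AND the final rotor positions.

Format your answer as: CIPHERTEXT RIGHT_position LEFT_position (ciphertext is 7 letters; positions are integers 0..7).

Answer: DGFFGGA 0 1

Derivation:
Char 1 ('H'): step: R->2, L=0; H->plug->B->R->D->L->A->refl->C->L'->F->R'->D->plug->D
Char 2 ('E'): step: R->3, L=0; E->plug->E->R->A->L->E->refl->F->L'->C->R'->A->plug->G
Char 3 ('H'): step: R->4, L=0; H->plug->B->R->D->L->A->refl->C->L'->F->R'->F->plug->F
Char 4 ('E'): step: R->5, L=0; E->plug->E->R->E->L->H->refl->G->L'->B->R'->F->plug->F
Char 5 ('B'): step: R->6, L=0; B->plug->H->R->B->L->G->refl->H->L'->E->R'->A->plug->G
Char 6 ('H'): step: R->7, L=0; H->plug->B->R->B->L->G->refl->H->L'->E->R'->A->plug->G
Char 7 ('B'): step: R->0, L->1 (L advanced); B->plug->H->R->D->L->G->refl->H->L'->C->R'->G->plug->A
Final: ciphertext=DGFFGGA, RIGHT=0, LEFT=1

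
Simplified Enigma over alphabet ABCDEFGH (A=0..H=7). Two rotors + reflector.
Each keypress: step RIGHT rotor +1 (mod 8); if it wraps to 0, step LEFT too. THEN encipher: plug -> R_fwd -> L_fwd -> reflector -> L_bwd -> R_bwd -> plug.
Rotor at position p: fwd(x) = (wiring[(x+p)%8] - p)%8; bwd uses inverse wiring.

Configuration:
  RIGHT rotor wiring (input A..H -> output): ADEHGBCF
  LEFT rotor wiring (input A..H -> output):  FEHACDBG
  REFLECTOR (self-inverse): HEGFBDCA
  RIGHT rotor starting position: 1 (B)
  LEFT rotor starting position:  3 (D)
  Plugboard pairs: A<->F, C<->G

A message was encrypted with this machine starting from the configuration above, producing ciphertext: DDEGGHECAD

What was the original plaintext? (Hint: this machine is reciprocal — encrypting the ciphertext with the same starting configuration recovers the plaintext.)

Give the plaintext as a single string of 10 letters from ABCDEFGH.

Char 1 ('D'): step: R->2, L=3; D->plug->D->R->H->L->E->refl->B->L'->G->R'->G->plug->C
Char 2 ('D'): step: R->3, L=3; D->plug->D->R->H->L->E->refl->B->L'->G->R'->C->plug->G
Char 3 ('E'): step: R->4, L=3; E->plug->E->R->E->L->D->refl->F->L'->A->R'->G->plug->C
Char 4 ('G'): step: R->5, L=3; G->plug->C->R->A->L->F->refl->D->L'->E->R'->A->plug->F
Char 5 ('G'): step: R->6, L=3; G->plug->C->R->C->L->A->refl->H->L'->B->R'->F->plug->A
Char 6 ('H'): step: R->7, L=3; H->plug->H->R->D->L->G->refl->C->L'->F->R'->D->plug->D
Char 7 ('E'): step: R->0, L->4 (L advanced); E->plug->E->R->G->L->D->refl->F->L'->C->R'->G->plug->C
Char 8 ('C'): step: R->1, L=4; C->plug->G->R->E->L->B->refl->E->L'->H->R'->H->plug->H
Char 9 ('A'): step: R->2, L=4; A->plug->F->R->D->L->C->refl->G->L'->A->R'->E->plug->E
Char 10 ('D'): step: R->3, L=4; D->plug->D->R->H->L->E->refl->B->L'->E->R'->A->plug->F

Answer: CGCFADCHEF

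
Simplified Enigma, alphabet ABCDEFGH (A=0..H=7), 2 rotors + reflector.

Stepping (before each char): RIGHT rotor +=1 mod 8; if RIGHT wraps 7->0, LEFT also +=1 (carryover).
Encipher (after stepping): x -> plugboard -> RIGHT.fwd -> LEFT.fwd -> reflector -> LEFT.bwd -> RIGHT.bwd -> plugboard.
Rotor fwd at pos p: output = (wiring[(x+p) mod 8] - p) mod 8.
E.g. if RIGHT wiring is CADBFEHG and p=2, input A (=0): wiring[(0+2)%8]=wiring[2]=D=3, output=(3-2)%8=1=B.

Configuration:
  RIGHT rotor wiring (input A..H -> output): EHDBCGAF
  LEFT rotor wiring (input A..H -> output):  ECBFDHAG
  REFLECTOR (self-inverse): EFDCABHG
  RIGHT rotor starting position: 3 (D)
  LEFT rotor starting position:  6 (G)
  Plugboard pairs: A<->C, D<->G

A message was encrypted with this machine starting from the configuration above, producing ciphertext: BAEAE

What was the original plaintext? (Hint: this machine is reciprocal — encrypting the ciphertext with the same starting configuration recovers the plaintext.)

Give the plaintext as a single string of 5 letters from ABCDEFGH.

Char 1 ('B'): step: R->4, L=6; B->plug->B->R->C->L->G->refl->H->L'->F->R'->H->plug->H
Char 2 ('A'): step: R->5, L=6; A->plug->C->R->A->L->C->refl->D->L'->E->R'->G->plug->D
Char 3 ('E'): step: R->6, L=6; E->plug->E->R->F->L->H->refl->G->L'->C->R'->A->plug->C
Char 4 ('A'): step: R->7, L=6; A->plug->C->R->A->L->C->refl->D->L'->E->R'->D->plug->G
Char 5 ('E'): step: R->0, L->7 (L advanced); E->plug->E->R->C->L->D->refl->C->L'->D->R'->C->plug->A

Answer: HDCGA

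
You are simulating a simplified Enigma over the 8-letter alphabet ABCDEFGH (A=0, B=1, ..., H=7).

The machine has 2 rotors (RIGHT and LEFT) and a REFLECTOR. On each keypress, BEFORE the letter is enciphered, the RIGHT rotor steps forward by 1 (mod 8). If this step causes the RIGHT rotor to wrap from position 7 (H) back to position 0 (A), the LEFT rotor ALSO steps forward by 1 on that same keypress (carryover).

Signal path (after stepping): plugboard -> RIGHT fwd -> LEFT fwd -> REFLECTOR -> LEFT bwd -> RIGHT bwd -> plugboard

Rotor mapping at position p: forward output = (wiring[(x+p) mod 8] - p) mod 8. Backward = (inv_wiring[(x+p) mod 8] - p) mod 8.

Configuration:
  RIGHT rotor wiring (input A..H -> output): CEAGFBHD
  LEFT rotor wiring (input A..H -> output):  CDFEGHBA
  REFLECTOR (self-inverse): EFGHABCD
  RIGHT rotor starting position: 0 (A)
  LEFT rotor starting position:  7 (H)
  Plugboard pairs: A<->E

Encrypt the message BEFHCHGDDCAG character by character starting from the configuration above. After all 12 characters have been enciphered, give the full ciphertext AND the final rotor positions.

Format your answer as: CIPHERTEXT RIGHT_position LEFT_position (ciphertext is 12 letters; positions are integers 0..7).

Char 1 ('B'): step: R->1, L=7; B->plug->B->R->H->L->C->refl->G->L'->D->R'->A->plug->E
Char 2 ('E'): step: R->2, L=7; E->plug->A->R->G->L->A->refl->E->L'->C->R'->H->plug->H
Char 3 ('F'): step: R->3, L=7; F->plug->F->R->H->L->C->refl->G->L'->D->R'->A->plug->E
Char 4 ('H'): step: R->4, L=7; H->plug->H->R->C->L->E->refl->A->L'->G->R'->E->plug->A
Char 5 ('C'): step: R->5, L=7; C->plug->C->R->G->L->A->refl->E->L'->C->R'->B->plug->B
Char 6 ('H'): step: R->6, L=7; H->plug->H->R->D->L->G->refl->C->L'->H->R'->G->plug->G
Char 7 ('G'): step: R->7, L=7; G->plug->G->R->C->L->E->refl->A->L'->G->R'->F->plug->F
Char 8 ('D'): step: R->0, L->0 (L advanced); D->plug->D->R->G->L->B->refl->F->L'->C->R'->A->plug->E
Char 9 ('D'): step: R->1, L=0; D->plug->D->R->E->L->G->refl->C->L'->A->R'->E->plug->A
Char 10 ('C'): step: R->2, L=0; C->plug->C->R->D->L->E->refl->A->L'->H->R'->D->plug->D
Char 11 ('A'): step: R->3, L=0; A->plug->E->R->A->L->C->refl->G->L'->E->R'->D->plug->D
Char 12 ('G'): step: R->4, L=0; G->plug->G->R->E->L->G->refl->C->L'->A->R'->F->plug->F
Final: ciphertext=EHEABGFEADDF, RIGHT=4, LEFT=0

Answer: EHEABGFEADDF 4 0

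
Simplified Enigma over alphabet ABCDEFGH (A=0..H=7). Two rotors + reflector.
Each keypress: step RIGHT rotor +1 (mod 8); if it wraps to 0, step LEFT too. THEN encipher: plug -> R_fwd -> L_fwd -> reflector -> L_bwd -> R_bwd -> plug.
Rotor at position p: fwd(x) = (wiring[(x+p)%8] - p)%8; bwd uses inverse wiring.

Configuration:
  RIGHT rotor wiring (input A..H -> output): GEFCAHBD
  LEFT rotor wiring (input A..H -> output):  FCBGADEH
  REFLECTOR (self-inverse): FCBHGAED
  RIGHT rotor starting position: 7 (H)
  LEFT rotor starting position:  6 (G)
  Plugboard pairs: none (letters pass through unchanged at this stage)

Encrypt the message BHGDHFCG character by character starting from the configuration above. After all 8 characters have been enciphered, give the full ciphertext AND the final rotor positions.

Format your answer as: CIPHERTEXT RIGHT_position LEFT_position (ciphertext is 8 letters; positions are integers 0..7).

Char 1 ('B'): step: R->0, L->7 (L advanced); B->plug->B->R->E->L->H->refl->D->L'->C->R'->D->plug->D
Char 2 ('H'): step: R->1, L=7; H->plug->H->R->F->L->B->refl->C->L'->D->R'->A->plug->A
Char 3 ('G'): step: R->2, L=7; G->plug->G->R->E->L->H->refl->D->L'->C->R'->H->plug->H
Char 4 ('D'): step: R->3, L=7; D->plug->D->R->G->L->E->refl->G->L'->B->R'->G->plug->G
Char 5 ('H'): step: R->4, L=7; H->plug->H->R->G->L->E->refl->G->L'->B->R'->G->plug->G
Char 6 ('F'): step: R->5, L=7; F->plug->F->R->A->L->A->refl->F->L'->H->R'->E->plug->E
Char 7 ('C'): step: R->6, L=7; C->plug->C->R->A->L->A->refl->F->L'->H->R'->E->plug->E
Char 8 ('G'): step: R->7, L=7; G->plug->G->R->A->L->A->refl->F->L'->H->R'->B->plug->B
Final: ciphertext=DAHGGEEB, RIGHT=7, LEFT=7

Answer: DAHGGEEB 7 7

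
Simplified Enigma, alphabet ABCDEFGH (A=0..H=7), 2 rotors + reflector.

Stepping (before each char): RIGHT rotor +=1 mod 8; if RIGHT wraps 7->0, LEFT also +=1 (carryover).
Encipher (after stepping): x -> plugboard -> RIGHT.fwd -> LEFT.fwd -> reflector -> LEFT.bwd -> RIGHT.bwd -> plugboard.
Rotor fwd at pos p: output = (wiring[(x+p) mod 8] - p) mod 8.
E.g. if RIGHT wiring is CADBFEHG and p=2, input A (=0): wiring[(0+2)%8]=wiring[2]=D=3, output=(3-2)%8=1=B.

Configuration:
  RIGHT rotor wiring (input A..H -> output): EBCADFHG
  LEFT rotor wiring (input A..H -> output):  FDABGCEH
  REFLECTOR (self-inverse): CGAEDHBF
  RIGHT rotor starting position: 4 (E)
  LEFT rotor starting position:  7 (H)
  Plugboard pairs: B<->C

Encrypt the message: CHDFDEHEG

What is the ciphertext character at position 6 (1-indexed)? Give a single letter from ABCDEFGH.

Char 1 ('C'): step: R->5, L=7; C->plug->B->R->C->L->E->refl->D->L'->G->R'->H->plug->H
Char 2 ('H'): step: R->6, L=7; H->plug->H->R->H->L->F->refl->H->L'->F->R'->G->plug->G
Char 3 ('D'): step: R->7, L=7; D->plug->D->R->D->L->B->refl->G->L'->B->R'->E->plug->E
Char 4 ('F'): step: R->0, L->0 (L advanced); F->plug->F->R->F->L->C->refl->A->L'->C->R'->C->plug->B
Char 5 ('D'): step: R->1, L=0; D->plug->D->R->C->L->A->refl->C->L'->F->R'->G->plug->G
Char 6 ('E'): step: R->2, L=0; E->plug->E->R->F->L->C->refl->A->L'->C->R'->G->plug->G

G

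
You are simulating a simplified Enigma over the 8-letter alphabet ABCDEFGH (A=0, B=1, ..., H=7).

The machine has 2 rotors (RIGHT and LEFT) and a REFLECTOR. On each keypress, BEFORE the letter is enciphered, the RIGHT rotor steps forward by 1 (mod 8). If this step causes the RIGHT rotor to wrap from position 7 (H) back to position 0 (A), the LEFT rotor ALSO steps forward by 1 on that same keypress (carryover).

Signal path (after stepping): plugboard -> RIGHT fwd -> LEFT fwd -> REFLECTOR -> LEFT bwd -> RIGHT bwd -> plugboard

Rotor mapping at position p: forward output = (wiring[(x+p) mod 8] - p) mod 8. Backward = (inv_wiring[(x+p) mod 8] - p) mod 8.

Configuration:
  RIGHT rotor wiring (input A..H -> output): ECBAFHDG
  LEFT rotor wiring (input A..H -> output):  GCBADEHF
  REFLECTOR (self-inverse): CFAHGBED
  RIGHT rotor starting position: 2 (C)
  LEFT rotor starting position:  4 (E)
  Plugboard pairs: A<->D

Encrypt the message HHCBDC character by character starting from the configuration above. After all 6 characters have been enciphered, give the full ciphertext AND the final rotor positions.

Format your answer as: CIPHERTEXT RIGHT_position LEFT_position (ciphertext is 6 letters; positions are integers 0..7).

Answer: EDFFBB 0 5

Derivation:
Char 1 ('H'): step: R->3, L=4; H->plug->H->R->G->L->F->refl->B->L'->D->R'->E->plug->E
Char 2 ('H'): step: R->4, L=4; H->plug->H->R->E->L->C->refl->A->L'->B->R'->A->plug->D
Char 3 ('C'): step: R->5, L=4; C->plug->C->R->B->L->A->refl->C->L'->E->R'->F->plug->F
Char 4 ('B'): step: R->6, L=4; B->plug->B->R->A->L->H->refl->D->L'->C->R'->F->plug->F
Char 5 ('D'): step: R->7, L=4; D->plug->A->R->H->L->E->refl->G->L'->F->R'->B->plug->B
Char 6 ('C'): step: R->0, L->5 (L advanced); C->plug->C->R->B->L->C->refl->A->L'->C->R'->B->plug->B
Final: ciphertext=EDFFBB, RIGHT=0, LEFT=5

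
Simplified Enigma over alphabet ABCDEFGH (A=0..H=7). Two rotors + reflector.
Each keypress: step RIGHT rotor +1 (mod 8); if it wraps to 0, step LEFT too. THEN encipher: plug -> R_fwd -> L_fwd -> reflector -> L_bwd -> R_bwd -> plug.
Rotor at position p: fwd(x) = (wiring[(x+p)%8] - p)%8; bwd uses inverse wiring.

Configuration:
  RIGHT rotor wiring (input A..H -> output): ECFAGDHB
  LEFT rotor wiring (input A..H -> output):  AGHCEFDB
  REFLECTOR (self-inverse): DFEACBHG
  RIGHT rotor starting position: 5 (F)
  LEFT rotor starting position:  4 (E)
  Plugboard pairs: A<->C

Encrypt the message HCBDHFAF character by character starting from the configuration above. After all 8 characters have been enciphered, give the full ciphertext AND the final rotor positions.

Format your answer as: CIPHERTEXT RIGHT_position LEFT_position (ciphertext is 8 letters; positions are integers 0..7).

Answer: DFAECGEG 5 5

Derivation:
Char 1 ('H'): step: R->6, L=4; H->plug->H->R->F->L->C->refl->E->L'->E->R'->D->plug->D
Char 2 ('C'): step: R->7, L=4; C->plug->A->R->C->L->H->refl->G->L'->H->R'->F->plug->F
Char 3 ('B'): step: R->0, L->5 (L advanced); B->plug->B->R->C->L->E->refl->C->L'->F->R'->C->plug->A
Char 4 ('D'): step: R->1, L=5; D->plug->D->R->F->L->C->refl->E->L'->C->R'->E->plug->E
Char 5 ('H'): step: R->2, L=5; H->plug->H->R->A->L->A->refl->D->L'->D->R'->A->plug->C
Char 6 ('F'): step: R->3, L=5; F->plug->F->R->B->L->G->refl->H->L'->H->R'->G->plug->G
Char 7 ('A'): step: R->4, L=5; A->plug->C->R->D->L->D->refl->A->L'->A->R'->E->plug->E
Char 8 ('F'): step: R->5, L=5; F->plug->F->R->A->L->A->refl->D->L'->D->R'->G->plug->G
Final: ciphertext=DFAECGEG, RIGHT=5, LEFT=5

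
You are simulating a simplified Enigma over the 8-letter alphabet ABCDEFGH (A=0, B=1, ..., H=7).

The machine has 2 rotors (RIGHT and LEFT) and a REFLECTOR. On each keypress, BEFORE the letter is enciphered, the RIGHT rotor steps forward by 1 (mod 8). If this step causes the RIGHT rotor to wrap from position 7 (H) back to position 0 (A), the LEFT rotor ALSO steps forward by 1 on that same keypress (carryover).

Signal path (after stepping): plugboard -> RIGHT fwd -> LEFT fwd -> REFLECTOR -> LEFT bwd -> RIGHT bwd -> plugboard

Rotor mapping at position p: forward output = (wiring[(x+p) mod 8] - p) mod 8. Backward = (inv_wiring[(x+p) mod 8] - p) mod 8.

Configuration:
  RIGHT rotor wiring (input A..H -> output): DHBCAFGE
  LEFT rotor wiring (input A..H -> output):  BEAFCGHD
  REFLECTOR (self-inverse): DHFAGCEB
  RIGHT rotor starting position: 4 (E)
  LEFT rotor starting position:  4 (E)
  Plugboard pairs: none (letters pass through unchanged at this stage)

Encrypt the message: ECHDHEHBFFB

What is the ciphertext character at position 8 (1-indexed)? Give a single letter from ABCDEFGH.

Char 1 ('E'): step: R->5, L=4; E->plug->E->R->C->L->D->refl->A->L'->F->R'->G->plug->G
Char 2 ('C'): step: R->6, L=4; C->plug->C->R->F->L->A->refl->D->L'->C->R'->G->plug->G
Char 3 ('H'): step: R->7, L=4; H->plug->H->R->H->L->B->refl->H->L'->D->R'->E->plug->E
Char 4 ('D'): step: R->0, L->5 (L advanced); D->plug->D->R->C->L->G->refl->E->L'->D->R'->A->plug->A
Char 5 ('H'): step: R->1, L=5; H->plug->H->R->C->L->G->refl->E->L'->D->R'->G->plug->G
Char 6 ('E'): step: R->2, L=5; E->plug->E->R->E->L->H->refl->B->L'->A->R'->B->plug->B
Char 7 ('H'): step: R->3, L=5; H->plug->H->R->G->L->A->refl->D->L'->F->R'->B->plug->B
Char 8 ('B'): step: R->4, L=5; B->plug->B->R->B->L->C->refl->F->L'->H->R'->E->plug->E

E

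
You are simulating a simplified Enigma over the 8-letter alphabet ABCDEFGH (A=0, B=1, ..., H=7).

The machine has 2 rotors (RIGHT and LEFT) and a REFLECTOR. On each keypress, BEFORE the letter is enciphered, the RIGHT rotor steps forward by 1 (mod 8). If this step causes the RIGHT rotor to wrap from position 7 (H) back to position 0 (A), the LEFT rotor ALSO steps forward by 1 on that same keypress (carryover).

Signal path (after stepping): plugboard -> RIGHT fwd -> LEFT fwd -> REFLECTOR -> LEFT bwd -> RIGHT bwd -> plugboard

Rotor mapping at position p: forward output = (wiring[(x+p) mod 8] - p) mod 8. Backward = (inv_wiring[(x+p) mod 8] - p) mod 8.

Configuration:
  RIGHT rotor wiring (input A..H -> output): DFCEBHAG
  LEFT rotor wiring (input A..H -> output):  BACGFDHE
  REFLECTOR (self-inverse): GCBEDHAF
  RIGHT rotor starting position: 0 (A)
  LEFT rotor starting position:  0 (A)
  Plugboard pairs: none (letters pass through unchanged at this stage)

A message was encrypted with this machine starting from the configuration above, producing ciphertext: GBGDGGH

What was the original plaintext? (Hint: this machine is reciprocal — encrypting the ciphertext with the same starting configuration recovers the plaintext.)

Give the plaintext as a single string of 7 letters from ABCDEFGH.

Answer: FAFHFHD

Derivation:
Char 1 ('G'): step: R->1, L=0; G->plug->G->R->F->L->D->refl->E->L'->H->R'->F->plug->F
Char 2 ('B'): step: R->2, L=0; B->plug->B->R->C->L->C->refl->B->L'->A->R'->A->plug->A
Char 3 ('G'): step: R->3, L=0; G->plug->G->R->C->L->C->refl->B->L'->A->R'->F->plug->F
Char 4 ('D'): step: R->4, L=0; D->plug->D->R->C->L->C->refl->B->L'->A->R'->H->plug->H
Char 5 ('G'): step: R->5, L=0; G->plug->G->R->H->L->E->refl->D->L'->F->R'->F->plug->F
Char 6 ('G'): step: R->6, L=0; G->plug->G->R->D->L->G->refl->A->L'->B->R'->H->plug->H
Char 7 ('H'): step: R->7, L=0; H->plug->H->R->B->L->A->refl->G->L'->D->R'->D->plug->D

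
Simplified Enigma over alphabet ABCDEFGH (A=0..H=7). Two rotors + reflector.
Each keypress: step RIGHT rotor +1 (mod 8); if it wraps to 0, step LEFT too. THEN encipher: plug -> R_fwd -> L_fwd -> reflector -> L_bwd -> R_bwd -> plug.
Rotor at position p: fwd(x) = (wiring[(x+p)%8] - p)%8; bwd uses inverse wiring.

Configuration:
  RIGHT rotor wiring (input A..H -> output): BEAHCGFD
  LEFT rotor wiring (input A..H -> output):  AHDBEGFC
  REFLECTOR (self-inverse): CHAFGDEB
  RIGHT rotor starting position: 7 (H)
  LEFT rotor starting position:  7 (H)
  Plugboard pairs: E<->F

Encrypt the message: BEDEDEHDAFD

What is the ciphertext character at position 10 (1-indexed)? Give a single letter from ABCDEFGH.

Char 1 ('B'): step: R->0, L->0 (L advanced); B->plug->B->R->E->L->E->refl->G->L'->F->R'->G->plug->G
Char 2 ('E'): step: R->1, L=0; E->plug->F->R->E->L->E->refl->G->L'->F->R'->E->plug->F
Char 3 ('D'): step: R->2, L=0; D->plug->D->R->E->L->E->refl->G->L'->F->R'->B->plug->B
Char 4 ('E'): step: R->3, L=0; E->plug->F->R->G->L->F->refl->D->L'->C->R'->D->plug->D
Char 5 ('D'): step: R->4, L=0; D->plug->D->R->H->L->C->refl->A->L'->A->R'->F->plug->E
Char 6 ('E'): step: R->5, L=0; E->plug->F->R->D->L->B->refl->H->L'->B->R'->A->plug->A
Char 7 ('H'): step: R->6, L=0; H->plug->H->R->A->L->A->refl->C->L'->H->R'->A->plug->A
Char 8 ('D'): step: R->7, L=0; D->plug->D->R->B->L->H->refl->B->L'->D->R'->F->plug->E
Char 9 ('A'): step: R->0, L->1 (L advanced); A->plug->A->R->B->L->C->refl->A->L'->C->R'->E->plug->F
Char 10 ('F'): step: R->1, L=1; F->plug->E->R->F->L->E->refl->G->L'->A->R'->H->plug->H

H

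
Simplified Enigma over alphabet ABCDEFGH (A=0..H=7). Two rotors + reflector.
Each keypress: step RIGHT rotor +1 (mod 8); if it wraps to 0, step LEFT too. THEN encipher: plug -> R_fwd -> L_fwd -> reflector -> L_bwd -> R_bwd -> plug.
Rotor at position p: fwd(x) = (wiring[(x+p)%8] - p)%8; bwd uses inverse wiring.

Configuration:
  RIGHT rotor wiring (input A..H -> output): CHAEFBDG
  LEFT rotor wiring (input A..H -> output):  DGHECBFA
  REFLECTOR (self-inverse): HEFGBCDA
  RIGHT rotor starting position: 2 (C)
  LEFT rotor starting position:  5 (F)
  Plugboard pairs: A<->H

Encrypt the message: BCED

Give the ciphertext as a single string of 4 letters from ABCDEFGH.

Char 1 ('B'): step: R->3, L=5; B->plug->B->R->C->L->D->refl->G->L'->D->R'->E->plug->E
Char 2 ('C'): step: R->4, L=5; C->plug->C->R->H->L->F->refl->C->L'->F->R'->B->plug->B
Char 3 ('E'): step: R->5, L=5; E->plug->E->R->C->L->D->refl->G->L'->D->R'->F->plug->F
Char 4 ('D'): step: R->6, L=5; D->plug->D->R->B->L->A->refl->H->L'->G->R'->F->plug->F

Answer: EBFF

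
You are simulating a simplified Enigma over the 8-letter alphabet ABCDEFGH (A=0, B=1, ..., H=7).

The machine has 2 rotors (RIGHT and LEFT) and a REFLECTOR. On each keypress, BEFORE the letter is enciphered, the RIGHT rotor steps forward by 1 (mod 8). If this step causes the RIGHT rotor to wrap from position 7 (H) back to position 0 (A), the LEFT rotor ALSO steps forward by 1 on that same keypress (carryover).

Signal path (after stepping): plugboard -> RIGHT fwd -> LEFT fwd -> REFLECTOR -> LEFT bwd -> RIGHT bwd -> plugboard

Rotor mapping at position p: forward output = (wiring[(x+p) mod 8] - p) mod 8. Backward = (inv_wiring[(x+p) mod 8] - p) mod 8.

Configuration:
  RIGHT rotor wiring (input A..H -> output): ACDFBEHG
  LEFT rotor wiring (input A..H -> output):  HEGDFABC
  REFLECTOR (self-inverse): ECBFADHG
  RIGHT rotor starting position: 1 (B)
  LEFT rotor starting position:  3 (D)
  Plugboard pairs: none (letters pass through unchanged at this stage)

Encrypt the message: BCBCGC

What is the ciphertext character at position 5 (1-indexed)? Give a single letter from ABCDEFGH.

Char 1 ('B'): step: R->2, L=3; B->plug->B->R->D->L->G->refl->H->L'->E->R'->F->plug->F
Char 2 ('C'): step: R->3, L=3; C->plug->C->R->B->L->C->refl->B->L'->G->R'->B->plug->B
Char 3 ('B'): step: R->4, L=3; B->plug->B->R->A->L->A->refl->E->L'->F->R'->A->plug->A
Char 4 ('C'): step: R->5, L=3; C->plug->C->R->B->L->C->refl->B->L'->G->R'->F->plug->F
Char 5 ('G'): step: R->6, L=3; G->plug->G->R->D->L->G->refl->H->L'->E->R'->D->plug->D

D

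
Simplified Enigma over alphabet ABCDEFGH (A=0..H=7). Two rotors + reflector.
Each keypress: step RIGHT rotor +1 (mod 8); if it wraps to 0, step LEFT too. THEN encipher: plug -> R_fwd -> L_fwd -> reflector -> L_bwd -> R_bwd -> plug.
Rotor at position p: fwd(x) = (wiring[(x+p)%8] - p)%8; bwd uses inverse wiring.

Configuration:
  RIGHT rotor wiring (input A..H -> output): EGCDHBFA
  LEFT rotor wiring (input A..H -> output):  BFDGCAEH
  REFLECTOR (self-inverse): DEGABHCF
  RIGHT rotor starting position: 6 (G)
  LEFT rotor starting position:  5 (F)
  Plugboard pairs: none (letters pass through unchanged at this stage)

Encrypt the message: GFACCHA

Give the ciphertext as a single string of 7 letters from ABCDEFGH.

Answer: BBCGFEC

Derivation:
Char 1 ('G'): step: R->7, L=5; G->plug->G->R->C->L->C->refl->G->L'->F->R'->B->plug->B
Char 2 ('F'): step: R->0, L->6 (L advanced); F->plug->F->R->B->L->B->refl->E->L'->G->R'->B->plug->B
Char 3 ('A'): step: R->1, L=6; A->plug->A->R->F->L->A->refl->D->L'->C->R'->C->plug->C
Char 4 ('C'): step: R->2, L=6; C->plug->C->R->F->L->A->refl->D->L'->C->R'->G->plug->G
Char 5 ('C'): step: R->3, L=6; C->plug->C->R->G->L->E->refl->B->L'->B->R'->F->plug->F
Char 6 ('H'): step: R->4, L=6; H->plug->H->R->H->L->C->refl->G->L'->A->R'->E->plug->E
Char 7 ('A'): step: R->5, L=6; A->plug->A->R->E->L->F->refl->H->L'->D->R'->C->plug->C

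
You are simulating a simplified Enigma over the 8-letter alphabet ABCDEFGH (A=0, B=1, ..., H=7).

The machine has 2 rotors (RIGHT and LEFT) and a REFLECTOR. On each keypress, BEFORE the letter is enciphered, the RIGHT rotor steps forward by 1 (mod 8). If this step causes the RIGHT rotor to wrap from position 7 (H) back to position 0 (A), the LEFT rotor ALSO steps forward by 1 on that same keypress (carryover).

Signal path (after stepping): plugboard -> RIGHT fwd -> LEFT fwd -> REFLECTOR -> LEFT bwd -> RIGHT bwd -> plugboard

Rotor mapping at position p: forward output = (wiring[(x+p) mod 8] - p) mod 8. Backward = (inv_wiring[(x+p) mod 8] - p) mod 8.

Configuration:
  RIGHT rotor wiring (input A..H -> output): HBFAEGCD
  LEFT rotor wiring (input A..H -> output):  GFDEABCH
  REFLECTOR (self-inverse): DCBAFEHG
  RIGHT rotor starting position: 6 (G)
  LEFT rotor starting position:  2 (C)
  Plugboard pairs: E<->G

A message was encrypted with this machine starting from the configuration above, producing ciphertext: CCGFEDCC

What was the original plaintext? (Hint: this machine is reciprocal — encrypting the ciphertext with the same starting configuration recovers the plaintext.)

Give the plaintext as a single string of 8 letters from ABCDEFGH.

Char 1 ('C'): step: R->7, L=2; C->plug->C->R->C->L->G->refl->H->L'->D->R'->H->plug->H
Char 2 ('C'): step: R->0, L->3 (L advanced); C->plug->C->R->F->L->D->refl->A->L'->H->R'->A->plug->A
Char 3 ('G'): step: R->1, L=3; G->plug->E->R->F->L->D->refl->A->L'->H->R'->C->plug->C
Char 4 ('F'): step: R->2, L=3; F->plug->F->R->B->L->F->refl->E->L'->E->R'->D->plug->D
Char 5 ('E'): step: R->3, L=3; E->plug->G->R->G->L->C->refl->B->L'->A->R'->E->plug->G
Char 6 ('D'): step: R->4, L=3; D->plug->D->R->H->L->A->refl->D->L'->F->R'->F->plug->F
Char 7 ('C'): step: R->5, L=3; C->plug->C->R->G->L->C->refl->B->L'->A->R'->F->plug->F
Char 8 ('C'): step: R->6, L=3; C->plug->C->R->B->L->F->refl->E->L'->E->R'->A->plug->A

Answer: HACDGFFA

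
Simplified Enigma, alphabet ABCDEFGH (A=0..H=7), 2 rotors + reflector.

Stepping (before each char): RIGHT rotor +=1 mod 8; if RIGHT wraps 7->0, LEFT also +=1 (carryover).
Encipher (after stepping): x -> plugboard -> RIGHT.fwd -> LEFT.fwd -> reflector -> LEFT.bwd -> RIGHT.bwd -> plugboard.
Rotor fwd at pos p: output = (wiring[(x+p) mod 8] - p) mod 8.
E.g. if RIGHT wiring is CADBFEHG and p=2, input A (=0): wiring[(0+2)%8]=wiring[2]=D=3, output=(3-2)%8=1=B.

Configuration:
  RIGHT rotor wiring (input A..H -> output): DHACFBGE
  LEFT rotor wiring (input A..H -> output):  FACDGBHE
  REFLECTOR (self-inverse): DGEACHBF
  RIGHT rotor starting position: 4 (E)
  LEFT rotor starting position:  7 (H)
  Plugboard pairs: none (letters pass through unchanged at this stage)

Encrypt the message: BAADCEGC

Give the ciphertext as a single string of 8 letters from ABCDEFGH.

Char 1 ('B'): step: R->5, L=7; B->plug->B->R->B->L->G->refl->B->L'->C->R'->E->plug->E
Char 2 ('A'): step: R->6, L=7; A->plug->A->R->A->L->F->refl->H->L'->F->R'->C->plug->C
Char 3 ('A'): step: R->7, L=7; A->plug->A->R->F->L->H->refl->F->L'->A->R'->C->plug->C
Char 4 ('D'): step: R->0, L->0 (L advanced); D->plug->D->R->C->L->C->refl->E->L'->H->R'->B->plug->B
Char 5 ('C'): step: R->1, L=0; C->plug->C->R->B->L->A->refl->D->L'->D->R'->G->plug->G
Char 6 ('E'): step: R->2, L=0; E->plug->E->R->E->L->G->refl->B->L'->F->R'->H->plug->H
Char 7 ('G'): step: R->3, L=0; G->plug->G->R->E->L->G->refl->B->L'->F->R'->H->plug->H
Char 8 ('C'): step: R->4, L=0; C->plug->C->R->C->L->C->refl->E->L'->H->R'->E->plug->E

Answer: ECCBGHHE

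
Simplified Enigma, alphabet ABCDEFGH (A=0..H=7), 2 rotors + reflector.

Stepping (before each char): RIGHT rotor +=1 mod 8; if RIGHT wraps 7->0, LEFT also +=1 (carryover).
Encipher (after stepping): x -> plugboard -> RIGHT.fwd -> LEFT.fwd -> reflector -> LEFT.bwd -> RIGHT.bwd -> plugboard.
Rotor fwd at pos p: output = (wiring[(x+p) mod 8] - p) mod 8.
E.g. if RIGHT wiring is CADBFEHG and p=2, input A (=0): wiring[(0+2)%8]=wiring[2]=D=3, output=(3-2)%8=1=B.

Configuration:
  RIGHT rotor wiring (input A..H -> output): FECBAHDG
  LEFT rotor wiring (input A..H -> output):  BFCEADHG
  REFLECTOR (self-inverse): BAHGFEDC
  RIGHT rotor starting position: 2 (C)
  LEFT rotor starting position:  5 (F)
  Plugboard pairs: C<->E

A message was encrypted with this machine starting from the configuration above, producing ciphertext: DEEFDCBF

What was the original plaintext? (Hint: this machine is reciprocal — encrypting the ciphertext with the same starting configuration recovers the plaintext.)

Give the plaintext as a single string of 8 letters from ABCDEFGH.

Char 1 ('D'): step: R->3, L=5; D->plug->D->R->A->L->G->refl->D->L'->H->R'->H->plug->H
Char 2 ('E'): step: R->4, L=5; E->plug->C->R->H->L->D->refl->G->L'->A->R'->F->plug->F
Char 3 ('E'): step: R->5, L=5; E->plug->C->R->B->L->C->refl->H->L'->G->R'->B->plug->B
Char 4 ('F'): step: R->6, L=5; F->plug->F->R->D->L->E->refl->F->L'->F->R'->A->plug->A
Char 5 ('D'): step: R->7, L=5; D->plug->D->R->D->L->E->refl->F->L'->F->R'->C->plug->E
Char 6 ('C'): step: R->0, L->6 (L advanced); C->plug->E->R->A->L->B->refl->A->L'->B->R'->D->plug->D
Char 7 ('B'): step: R->1, L=6; B->plug->B->R->B->L->A->refl->B->L'->A->R'->C->plug->E
Char 8 ('F'): step: R->2, L=6; F->plug->F->R->E->L->E->refl->F->L'->H->R'->B->plug->B

Answer: HFBAEDEB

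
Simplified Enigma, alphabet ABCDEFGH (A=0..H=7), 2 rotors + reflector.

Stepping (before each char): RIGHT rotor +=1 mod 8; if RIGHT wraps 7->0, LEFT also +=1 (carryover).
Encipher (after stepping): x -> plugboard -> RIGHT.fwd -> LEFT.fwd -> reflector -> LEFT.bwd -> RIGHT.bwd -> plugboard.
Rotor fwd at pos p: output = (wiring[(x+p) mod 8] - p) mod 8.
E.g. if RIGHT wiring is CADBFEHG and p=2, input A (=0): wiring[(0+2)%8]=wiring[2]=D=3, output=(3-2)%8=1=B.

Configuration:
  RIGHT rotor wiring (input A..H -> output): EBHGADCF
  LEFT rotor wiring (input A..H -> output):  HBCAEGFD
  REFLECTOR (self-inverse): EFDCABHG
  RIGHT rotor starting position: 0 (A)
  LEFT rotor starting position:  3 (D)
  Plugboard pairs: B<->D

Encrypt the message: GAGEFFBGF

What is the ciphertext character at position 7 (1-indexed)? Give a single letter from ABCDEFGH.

Char 1 ('G'): step: R->1, L=3; G->plug->G->R->E->L->A->refl->E->L'->F->R'->C->plug->C
Char 2 ('A'): step: R->2, L=3; A->plug->A->R->F->L->E->refl->A->L'->E->R'->B->plug->D
Char 3 ('G'): step: R->3, L=3; G->plug->G->R->G->L->G->refl->H->L'->H->R'->D->plug->B
Char 4 ('E'): step: R->4, L=3; E->plug->E->R->A->L->F->refl->B->L'->B->R'->D->plug->B
Char 5 ('F'): step: R->5, L=3; F->plug->F->R->C->L->D->refl->C->L'->D->R'->H->plug->H
Char 6 ('F'): step: R->6, L=3; F->plug->F->R->A->L->F->refl->B->L'->B->R'->E->plug->E
Char 7 ('B'): step: R->7, L=3; B->plug->D->R->A->L->F->refl->B->L'->B->R'->F->plug->F

F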